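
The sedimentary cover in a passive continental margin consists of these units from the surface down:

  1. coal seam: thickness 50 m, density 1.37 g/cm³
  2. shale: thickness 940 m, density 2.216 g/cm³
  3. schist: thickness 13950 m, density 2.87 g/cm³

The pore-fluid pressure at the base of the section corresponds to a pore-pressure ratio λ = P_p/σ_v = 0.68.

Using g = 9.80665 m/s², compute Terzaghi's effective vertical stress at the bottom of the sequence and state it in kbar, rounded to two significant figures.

1.3 kbar

Overburden (lithostatic) stress σ_v:
coal seam: 1370 kg/m³ × 9.80665 m/s² × 50 m = 6.718×10^5 Pa = 0.6718 MPa
shale: 2216 kg/m³ × 9.80665 m/s² × 940 m = 2.043×10^7 Pa = 20.43 MPa
schist: 2870 kg/m³ × 9.80665 m/s² × 13950 m = 3.926×10^8 Pa = 392.6 MPa
Total = 0.6718 + 20.43 + 392.6 = 413.72 MPa
Pore pressure P_p = λ·σ_v = 0.68 × 413.7 MPa = 281.3 MPa
Effective stress σ' = σ_v − P_p = 413.7 − 281.3 = 132.39 MPa = 1.3239 kbar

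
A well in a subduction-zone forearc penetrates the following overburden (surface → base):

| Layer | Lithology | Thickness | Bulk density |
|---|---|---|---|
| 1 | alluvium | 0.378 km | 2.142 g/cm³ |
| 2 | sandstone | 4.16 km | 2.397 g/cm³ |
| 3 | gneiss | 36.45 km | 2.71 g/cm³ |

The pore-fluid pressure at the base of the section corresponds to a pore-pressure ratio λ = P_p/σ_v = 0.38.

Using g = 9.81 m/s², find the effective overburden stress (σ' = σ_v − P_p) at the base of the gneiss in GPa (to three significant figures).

Overburden (lithostatic) stress σ_v:
alluvium: 2142 kg/m³ × 9.81 m/s² × 378 m = 7.943×10^6 Pa = 7.943 MPa
sandstone: 2397 kg/m³ × 9.81 m/s² × 4160 m = 9.782×10^7 Pa = 97.82 MPa
gneiss: 2710 kg/m³ × 9.81 m/s² × 36450 m = 9.690×10^8 Pa = 969.0 MPa
Total = 7.943 + 97.82 + 969.0 = 1074.8 MPa
Pore pressure P_p = λ·σ_v = 0.38 × 1075 MPa = 408.4 MPa
Effective stress σ' = σ_v − P_p = 1075 − 408.4 = 666.37 MPa = 0.66637 GPa

0.666 GPa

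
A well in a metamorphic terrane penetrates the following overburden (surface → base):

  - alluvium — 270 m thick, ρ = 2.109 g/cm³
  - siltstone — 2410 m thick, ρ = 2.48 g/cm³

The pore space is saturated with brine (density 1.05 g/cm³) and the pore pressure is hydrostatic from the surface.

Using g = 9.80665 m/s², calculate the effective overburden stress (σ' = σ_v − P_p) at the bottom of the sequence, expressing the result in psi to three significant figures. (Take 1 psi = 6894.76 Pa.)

5310 psi

Overburden (lithostatic) stress σ_v:
alluvium: 2109 kg/m³ × 9.80665 m/s² × 270 m = 5.584×10^6 Pa = 5.584 MPa
siltstone: 2480 kg/m³ × 9.80665 m/s² × 2410 m = 5.861×10^7 Pa = 58.61 MPa
Total = 5.584 + 58.61 = 64.197 MPa
Pore pressure P_p = 1050 kg/m³ × 9.80665 m/s² × 2680 m = 2.760×10^7 Pa = 27.60 MPa
Effective stress σ' = σ_v − P_p = 64.20 − 27.60 = 36.601 MPa = 5308.5 psi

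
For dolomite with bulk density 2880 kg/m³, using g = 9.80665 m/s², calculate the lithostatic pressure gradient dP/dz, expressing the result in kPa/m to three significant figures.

28.2 kPa/m

dP/dz = ρg = 2880 kg/m³ × 9.80665 m/s² = 28243 Pa/m
= 28243 Pa/m × (1 kPa/m / 1000.0 Pa/m) = 28.243 kPa/m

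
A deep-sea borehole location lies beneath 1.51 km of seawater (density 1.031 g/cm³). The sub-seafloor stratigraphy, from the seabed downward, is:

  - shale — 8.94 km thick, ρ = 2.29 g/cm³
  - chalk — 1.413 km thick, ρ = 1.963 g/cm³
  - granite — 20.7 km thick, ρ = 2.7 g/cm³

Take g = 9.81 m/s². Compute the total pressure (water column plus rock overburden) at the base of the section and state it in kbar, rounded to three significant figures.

7.92 kbar

seawater: 1031 kg/m³ × 9.81 m/s² × 1510 m = 1.527×10^7 Pa = 0.1527 kbar
shale: 2290 kg/m³ × 9.81 m/s² × 8940 m = 2.008×10^8 Pa = 2.008 kbar
chalk: 1963 kg/m³ × 9.81 m/s² × 1413 m = 2.721×10^7 Pa = 0.2721 kbar
granite: 2700 kg/m³ × 9.81 m/s² × 20700 m = 5.483×10^8 Pa = 5.483 kbar
Total = 0.1527 + 2.008 + 0.2721 + 5.483 = 7.9160 kbar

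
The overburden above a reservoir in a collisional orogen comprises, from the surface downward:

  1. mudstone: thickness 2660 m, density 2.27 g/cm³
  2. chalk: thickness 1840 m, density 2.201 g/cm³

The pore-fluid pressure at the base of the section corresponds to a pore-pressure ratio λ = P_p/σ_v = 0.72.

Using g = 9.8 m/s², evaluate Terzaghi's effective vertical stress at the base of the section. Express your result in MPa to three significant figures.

Overburden (lithostatic) stress σ_v:
mudstone: 2270 kg/m³ × 9.8 m/s² × 2660 m = 5.917×10^7 Pa = 59.17 MPa
chalk: 2201 kg/m³ × 9.8 m/s² × 1840 m = 3.969×10^7 Pa = 39.69 MPa
Total = 59.17 + 39.69 = 98.863 MPa
Pore pressure P_p = λ·σ_v = 0.72 × 98.86 MPa = 71.18 MPa
Effective stress σ' = σ_v − P_p = 98.86 − 71.18 = 27.682 MPa

27.7 MPa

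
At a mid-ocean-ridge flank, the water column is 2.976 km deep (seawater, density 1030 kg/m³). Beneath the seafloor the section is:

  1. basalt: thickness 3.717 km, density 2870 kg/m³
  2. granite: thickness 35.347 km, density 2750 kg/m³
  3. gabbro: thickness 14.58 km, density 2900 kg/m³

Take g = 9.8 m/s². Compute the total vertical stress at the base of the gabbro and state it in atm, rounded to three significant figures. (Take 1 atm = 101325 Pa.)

seawater: 1030 kg/m³ × 9.8 m/s² × 2976 m = 3.004×10^7 Pa = 296.5 atm
basalt: 2870 kg/m³ × 9.8 m/s² × 3717 m = 1.045×10^8 Pa = 1032 atm
granite: 2750 kg/m³ × 9.8 m/s² × 35347 m = 9.526×10^8 Pa = 9401 atm
gabbro: 2900 kg/m³ × 9.8 m/s² × 14580 m = 4.144×10^8 Pa = 4089 atm
Total = 296.5 + 1032 + 9401 + 4089 = 14819 atm

14800 atm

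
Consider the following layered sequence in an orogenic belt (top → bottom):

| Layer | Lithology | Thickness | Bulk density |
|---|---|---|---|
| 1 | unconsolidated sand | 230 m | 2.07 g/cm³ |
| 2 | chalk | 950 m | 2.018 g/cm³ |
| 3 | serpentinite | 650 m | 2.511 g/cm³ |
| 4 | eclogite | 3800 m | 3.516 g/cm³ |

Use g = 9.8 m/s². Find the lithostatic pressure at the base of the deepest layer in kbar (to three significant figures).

unconsolidated sand: 2070 kg/m³ × 9.8 m/s² × 230 m = 4.666×10^6 Pa = 0.04666 kbar
chalk: 2018 kg/m³ × 9.8 m/s² × 950 m = 1.879×10^7 Pa = 0.1879 kbar
serpentinite: 2511 kg/m³ × 9.8 m/s² × 650 m = 1.600×10^7 Pa = 0.1600 kbar
eclogite: 3516 kg/m³ × 9.8 m/s² × 3800 m = 1.309×10^8 Pa = 1.309 kbar
Total = 0.04666 + 0.1879 + 0.1600 + 1.309 = 1.7038 kbar

1.70 kbar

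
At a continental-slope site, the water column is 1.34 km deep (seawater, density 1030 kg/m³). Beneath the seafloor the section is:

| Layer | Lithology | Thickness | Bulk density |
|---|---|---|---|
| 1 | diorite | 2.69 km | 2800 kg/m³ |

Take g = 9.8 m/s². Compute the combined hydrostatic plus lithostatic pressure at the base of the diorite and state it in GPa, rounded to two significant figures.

seawater: 1030 kg/m³ × 9.8 m/s² × 1340 m = 1.353×10^7 Pa = 0.01353 GPa
diorite: 2800 kg/m³ × 9.8 m/s² × 2690 m = 7.381×10^7 Pa = 0.07381 GPa
Total = 0.01353 + 0.07381 = 0.087340 GPa

0.087 GPa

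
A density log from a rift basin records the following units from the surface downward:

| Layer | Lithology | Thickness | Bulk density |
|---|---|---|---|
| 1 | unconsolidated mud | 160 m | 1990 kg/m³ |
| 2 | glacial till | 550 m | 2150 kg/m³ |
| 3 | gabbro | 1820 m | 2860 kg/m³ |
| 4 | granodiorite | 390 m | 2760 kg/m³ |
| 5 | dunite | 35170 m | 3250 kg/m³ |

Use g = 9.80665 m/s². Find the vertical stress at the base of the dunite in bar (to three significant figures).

12000 bar

unconsolidated mud: 1990 kg/m³ × 9.80665 m/s² × 160 m = 3.122×10^6 Pa = 31.22 bar
glacial till: 2150 kg/m³ × 9.80665 m/s² × 550 m = 1.160×10^7 Pa = 116.0 bar
gabbro: 2860 kg/m³ × 9.80665 m/s² × 1820 m = 5.105×10^7 Pa = 510.5 bar
granodiorite: 2760 kg/m³ × 9.80665 m/s² × 390 m = 1.056×10^7 Pa = 105.6 bar
dunite: 3250 kg/m³ × 9.80665 m/s² × 35170 m = 1.121×10^9 Pa = 11209 bar
Total = 31.22 + 116.0 + 510.5 + 105.6 + 11209 = 11972 bar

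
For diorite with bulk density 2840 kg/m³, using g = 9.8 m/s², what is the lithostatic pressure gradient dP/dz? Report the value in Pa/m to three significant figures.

dP/dz = ρg = 2840 kg/m³ × 9.8 m/s² = 27832 Pa/m

27800 Pa/m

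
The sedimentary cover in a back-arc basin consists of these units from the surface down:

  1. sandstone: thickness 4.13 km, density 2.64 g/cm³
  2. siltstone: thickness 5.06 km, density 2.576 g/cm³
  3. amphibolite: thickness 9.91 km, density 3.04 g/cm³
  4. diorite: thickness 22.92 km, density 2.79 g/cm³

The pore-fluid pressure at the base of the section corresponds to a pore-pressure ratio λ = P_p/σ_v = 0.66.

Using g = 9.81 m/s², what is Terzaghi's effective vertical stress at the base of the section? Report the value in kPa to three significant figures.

Overburden (lithostatic) stress σ_v:
sandstone: 2640 kg/m³ × 9.81 m/s² × 4130 m = 1.070×10^8 Pa = 107.0 MPa
siltstone: 2576 kg/m³ × 9.81 m/s² × 5060 m = 1.279×10^8 Pa = 127.9 MPa
amphibolite: 3040 kg/m³ × 9.81 m/s² × 9910 m = 2.955×10^8 Pa = 295.5 MPa
diorite: 2790 kg/m³ × 9.81 m/s² × 22920 m = 6.273×10^8 Pa = 627.3 MPa
Total = 107.0 + 127.9 + 295.5 + 627.3 = 1157.7 MPa
Pore pressure P_p = λ·σ_v = 0.66 × 1158 MPa = 764.1 MPa
Effective stress σ' = σ_v − P_p = 1158 − 764.1 = 393.61 MPa = 3.9361×10^5 kPa

394000 kPa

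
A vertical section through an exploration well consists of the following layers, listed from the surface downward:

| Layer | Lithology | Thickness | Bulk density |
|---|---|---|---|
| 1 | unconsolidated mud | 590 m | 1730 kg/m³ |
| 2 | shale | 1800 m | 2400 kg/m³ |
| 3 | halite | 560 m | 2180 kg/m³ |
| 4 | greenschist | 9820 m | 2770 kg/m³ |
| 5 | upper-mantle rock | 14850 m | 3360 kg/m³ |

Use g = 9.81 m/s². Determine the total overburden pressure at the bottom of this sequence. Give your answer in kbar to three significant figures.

8.21 kbar

unconsolidated mud: 1730 kg/m³ × 9.81 m/s² × 590 m = 1.001×10^7 Pa = 0.1001 kbar
shale: 2400 kg/m³ × 9.81 m/s² × 1800 m = 4.238×10^7 Pa = 0.4238 kbar
halite: 2180 kg/m³ × 9.81 m/s² × 560 m = 1.198×10^7 Pa = 0.1198 kbar
greenschist: 2770 kg/m³ × 9.81 m/s² × 9820 m = 2.668×10^8 Pa = 2.668 kbar
upper-mantle rock: 3360 kg/m³ × 9.81 m/s² × 14850 m = 4.895×10^8 Pa = 4.895 kbar
Total = 0.1001 + 0.4238 + 0.1198 + 2.668 + 4.895 = 8.2069 kbar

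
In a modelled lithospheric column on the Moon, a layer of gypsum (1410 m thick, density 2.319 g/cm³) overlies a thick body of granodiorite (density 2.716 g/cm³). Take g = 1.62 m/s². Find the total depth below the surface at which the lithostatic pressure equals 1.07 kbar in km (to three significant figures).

24.5 km

Pressure at base of upper layers: 2319×1.62×1410 = 5.297×10^6 Pa = 0.05297 kbar
Remaining pressure to be supplied by granodiorite: 1.070×10^8 − 5.297×10^6 = 1.017×10^8 Pa
Additional depth in granodiorite = 1.017×10^8 Pa / (2716 kg/m³ × 1.62 m/s²) = 23115 m
Total depth = 1410 m + 23115 m = 24525 m
= 24.525 km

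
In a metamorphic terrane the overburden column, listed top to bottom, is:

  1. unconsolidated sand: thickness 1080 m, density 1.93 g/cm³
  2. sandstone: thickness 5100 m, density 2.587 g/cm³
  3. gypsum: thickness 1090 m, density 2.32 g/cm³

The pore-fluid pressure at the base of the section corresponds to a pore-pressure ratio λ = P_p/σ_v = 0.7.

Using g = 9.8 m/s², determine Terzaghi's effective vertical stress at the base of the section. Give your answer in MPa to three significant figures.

Overburden (lithostatic) stress σ_v:
unconsolidated sand: 1930 kg/m³ × 9.8 m/s² × 1080 m = 2.043×10^7 Pa = 20.43 MPa
sandstone: 2587 kg/m³ × 9.8 m/s² × 5100 m = 1.293×10^8 Pa = 129.3 MPa
gypsum: 2320 kg/m³ × 9.8 m/s² × 1090 m = 2.478×10^7 Pa = 24.78 MPa
Total = 20.43 + 129.3 + 24.78 = 174.51 MPa
Pore pressure P_p = λ·σ_v = 0.7 × 174.5 MPa = 122.2 MPa
Effective stress σ' = σ_v − P_p = 174.5 − 122.2 = 52.352 MPa

52.4 MPa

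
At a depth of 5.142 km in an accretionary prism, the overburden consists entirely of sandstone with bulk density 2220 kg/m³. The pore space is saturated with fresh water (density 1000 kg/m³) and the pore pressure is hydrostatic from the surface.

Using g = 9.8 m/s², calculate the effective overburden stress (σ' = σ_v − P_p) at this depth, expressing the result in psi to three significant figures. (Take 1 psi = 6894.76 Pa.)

8920 psi

Overburden (lithostatic) stress σ_v:
sandstone: 2220 kg/m³ × 9.8 m/s² × 5142 m = 1.119×10^8 Pa = 111.9 MPa
Pore pressure P_p = 1000 kg/m³ × 9.8 m/s² × 5142 m = 5.039×10^7 Pa = 50.39 MPa
Effective stress σ' = σ_v − P_p = 111.9 − 50.39 = 61.478 MPa = 8916.6 psi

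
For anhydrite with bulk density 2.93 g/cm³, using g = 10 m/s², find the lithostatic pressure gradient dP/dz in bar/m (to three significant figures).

dP/dz = ρg = 2930 kg/m³ × 10 m/s² = 29300 Pa/m
= 29300 Pa/m × (1 bar/m / 1.0000×10^5 Pa/m) = 0.29300 bar/m

0.293 bar/m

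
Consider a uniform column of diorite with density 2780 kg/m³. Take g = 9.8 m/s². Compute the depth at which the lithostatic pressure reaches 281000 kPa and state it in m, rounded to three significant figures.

10300 m

h = P/(ρg) = 281000 kPa / (2780 kg/m³ × 9.8 m/s²) = 2.810×10^8 Pa / 27244 Pa/m = 10314 m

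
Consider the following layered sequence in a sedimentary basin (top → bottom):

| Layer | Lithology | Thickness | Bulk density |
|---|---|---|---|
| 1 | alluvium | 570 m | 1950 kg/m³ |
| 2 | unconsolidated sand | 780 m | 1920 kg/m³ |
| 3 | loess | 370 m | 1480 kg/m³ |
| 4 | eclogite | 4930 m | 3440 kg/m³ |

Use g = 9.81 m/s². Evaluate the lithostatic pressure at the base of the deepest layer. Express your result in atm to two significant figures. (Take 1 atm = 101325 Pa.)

alluvium: 1950 kg/m³ × 9.81 m/s² × 570 m = 1.090×10^7 Pa = 107.6 atm
unconsolidated sand: 1920 kg/m³ × 9.81 m/s² × 780 m = 1.469×10^7 Pa = 145.0 atm
loess: 1480 kg/m³ × 9.81 m/s² × 370 m = 5.372×10^6 Pa = 53.02 atm
eclogite: 3440 kg/m³ × 9.81 m/s² × 4930 m = 1.664×10^8 Pa = 1642 atm
Total = 107.6 + 145.0 + 53.02 + 1642 = 1947.6 atm

1900 atm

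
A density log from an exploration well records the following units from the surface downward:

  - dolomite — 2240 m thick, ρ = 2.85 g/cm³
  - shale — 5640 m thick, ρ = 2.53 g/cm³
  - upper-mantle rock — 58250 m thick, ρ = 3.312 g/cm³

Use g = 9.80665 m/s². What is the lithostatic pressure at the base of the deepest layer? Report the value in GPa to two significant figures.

dolomite: 2850 kg/m³ × 9.80665 m/s² × 2240 m = 6.261×10^7 Pa = 0.06261 GPa
shale: 2530 kg/m³ × 9.80665 m/s² × 5640 m = 1.399×10^8 Pa = 0.1399 GPa
upper-mantle rock: 3312 kg/m³ × 9.80665 m/s² × 58250 m = 1.892×10^9 Pa = 1.892 GPa
Total = 0.06261 + 0.1399 + 1.892 = 2.0945 GPa

2.1 GPa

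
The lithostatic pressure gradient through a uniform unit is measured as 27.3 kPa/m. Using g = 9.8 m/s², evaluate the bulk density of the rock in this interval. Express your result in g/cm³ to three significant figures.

ρ = (dP/dz)/g = 27.3 kPa/m / 9.8 m/s² = 27300 Pa/m / 9.8 m/s² = 2785.7 kg/m³
= 2.786 g/cm³

2.79 g/cm³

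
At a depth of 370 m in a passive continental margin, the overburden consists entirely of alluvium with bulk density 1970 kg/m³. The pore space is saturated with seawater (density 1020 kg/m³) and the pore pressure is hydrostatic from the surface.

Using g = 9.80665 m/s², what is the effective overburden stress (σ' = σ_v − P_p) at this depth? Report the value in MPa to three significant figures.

3.45 MPa

Overburden (lithostatic) stress σ_v:
alluvium: 1970 kg/m³ × 9.80665 m/s² × 370 m = 7.148×10^6 Pa = 7.148 MPa
Pore pressure P_p = 1020 kg/m³ × 9.80665 m/s² × 370 m = 3.701×10^6 Pa = 3.701 MPa
Effective stress σ' = σ_v − P_p = 7.148 − 3.701 = 3.4470 MPa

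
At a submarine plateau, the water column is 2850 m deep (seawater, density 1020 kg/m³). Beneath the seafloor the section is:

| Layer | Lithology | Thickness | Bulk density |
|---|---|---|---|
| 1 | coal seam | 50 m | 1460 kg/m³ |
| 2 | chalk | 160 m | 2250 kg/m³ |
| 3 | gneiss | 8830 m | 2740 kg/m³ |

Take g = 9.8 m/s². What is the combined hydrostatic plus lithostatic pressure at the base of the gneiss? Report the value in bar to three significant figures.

seawater: 1020 kg/m³ × 9.8 m/s² × 2850 m = 2.849×10^7 Pa = 284.9 bar
coal seam: 1460 kg/m³ × 9.8 m/s² × 50 m = 7.154×10^5 Pa = 7.154 bar
chalk: 2250 kg/m³ × 9.8 m/s² × 160 m = 3.528×10^6 Pa = 35.28 bar
gneiss: 2740 kg/m³ × 9.8 m/s² × 8830 m = 2.371×10^8 Pa = 2371 bar
Total = 284.9 + 7.154 + 35.28 + 2371 = 2698.4 bar

2700 bar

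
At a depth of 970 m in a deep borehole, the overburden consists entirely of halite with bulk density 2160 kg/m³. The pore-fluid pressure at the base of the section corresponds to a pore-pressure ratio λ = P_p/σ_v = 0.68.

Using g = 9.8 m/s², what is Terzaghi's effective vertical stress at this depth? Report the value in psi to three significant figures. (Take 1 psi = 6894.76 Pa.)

Overburden (lithostatic) stress σ_v:
halite: 2160 kg/m³ × 9.8 m/s² × 970 m = 2.053×10^7 Pa = 20.53 MPa
Pore pressure P_p = λ·σ_v = 0.68 × 20.53 MPa = 13.96 MPa
Effective stress σ' = σ_v − P_p = 20.53 − 13.96 = 6.5705 MPa = 952.98 psi

953 psi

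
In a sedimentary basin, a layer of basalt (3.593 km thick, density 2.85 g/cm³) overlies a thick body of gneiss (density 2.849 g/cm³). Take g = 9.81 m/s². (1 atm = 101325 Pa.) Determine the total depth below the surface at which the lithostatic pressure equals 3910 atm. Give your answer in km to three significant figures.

14.2 km

Pressure at base of upper layers: 2850×9.81×3593 = 1.005×10^8 Pa = 991.4 atm
Remaining pressure to be supplied by gneiss: 3.962×10^8 − 1.005×10^8 = 2.957×10^8 Pa
Additional depth in gneiss = 2.957×10^8 Pa / (2849 kg/m³ × 9.81 m/s²) = 10581 m
Total depth = 3593 m + 10581 m = 14174 m
= 14.174 km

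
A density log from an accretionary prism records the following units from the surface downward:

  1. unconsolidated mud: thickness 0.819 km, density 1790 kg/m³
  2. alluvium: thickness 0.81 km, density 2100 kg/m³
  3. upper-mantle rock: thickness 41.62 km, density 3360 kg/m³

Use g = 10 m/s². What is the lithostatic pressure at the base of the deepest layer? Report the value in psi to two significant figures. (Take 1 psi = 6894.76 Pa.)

210000 psi

unconsolidated mud: 1790 kg/m³ × 10 m/s² × 819 m = 1.466×10^7 Pa = 2126 psi
alluvium: 2100 kg/m³ × 10 m/s² × 810 m = 1.701×10^7 Pa = 2467 psi
upper-mantle rock: 3360 kg/m³ × 10 m/s² × 41620 m = 1.398×10^9 Pa = 2.028×10^5 psi
Total = 2126 + 2467 + 2.028×10^5 = 2.0742×10^5 psi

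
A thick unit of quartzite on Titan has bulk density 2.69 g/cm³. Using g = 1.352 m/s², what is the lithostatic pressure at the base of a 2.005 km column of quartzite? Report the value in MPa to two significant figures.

7.3 MPa

quartzite: 2690 kg/m³ × 1.352 m/s² × 2005 m = 7.292×10^6 Pa = 7.292 MPa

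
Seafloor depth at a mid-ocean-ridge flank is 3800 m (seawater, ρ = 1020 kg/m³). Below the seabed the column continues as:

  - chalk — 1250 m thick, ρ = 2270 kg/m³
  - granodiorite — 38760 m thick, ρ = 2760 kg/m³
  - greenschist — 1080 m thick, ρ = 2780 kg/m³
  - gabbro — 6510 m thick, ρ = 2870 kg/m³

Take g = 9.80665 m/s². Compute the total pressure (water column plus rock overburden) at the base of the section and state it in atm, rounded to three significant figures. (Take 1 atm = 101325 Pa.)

seawater: 1020 kg/m³ × 9.80665 m/s² × 3800 m = 3.801×10^7 Pa = 375.1 atm
chalk: 2270 kg/m³ × 9.80665 m/s² × 1250 m = 2.783×10^7 Pa = 274.6 atm
granodiorite: 2760 kg/m³ × 9.80665 m/s² × 38760 m = 1.049×10^9 Pa = 10354 atm
greenschist: 2780 kg/m³ × 9.80665 m/s² × 1080 m = 2.944×10^7 Pa = 290.6 atm
gabbro: 2870 kg/m³ × 9.80665 m/s² × 6510 m = 1.832×10^8 Pa = 1808 atm
Total = 375.1 + 274.6 + 10354 + 290.6 + 1808 = 13102 atm

13100 atm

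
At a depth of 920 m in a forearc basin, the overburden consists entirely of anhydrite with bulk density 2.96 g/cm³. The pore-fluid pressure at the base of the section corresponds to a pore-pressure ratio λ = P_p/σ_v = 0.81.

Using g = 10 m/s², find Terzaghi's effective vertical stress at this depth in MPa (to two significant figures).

5.2 MPa

Overburden (lithostatic) stress σ_v:
anhydrite: 2960 kg/m³ × 10 m/s² × 920 m = 2.723×10^7 Pa = 27.23 MPa
Pore pressure P_p = λ·σ_v = 0.81 × 27.23 MPa = 22.06 MPa
Effective stress σ' = σ_v − P_p = 27.23 − 22.06 = 5.1741 MPa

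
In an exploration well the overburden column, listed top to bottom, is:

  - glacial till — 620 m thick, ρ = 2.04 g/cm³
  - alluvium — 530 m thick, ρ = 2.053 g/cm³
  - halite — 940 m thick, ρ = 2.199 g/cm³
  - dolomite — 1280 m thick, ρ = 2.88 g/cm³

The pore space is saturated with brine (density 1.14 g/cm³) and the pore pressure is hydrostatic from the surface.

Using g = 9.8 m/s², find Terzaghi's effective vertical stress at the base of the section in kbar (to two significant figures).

Overburden (lithostatic) stress σ_v:
glacial till: 2040 kg/m³ × 9.8 m/s² × 620 m = 1.240×10^7 Pa = 12.40 MPa
alluvium: 2053 kg/m³ × 9.8 m/s² × 530 m = 1.066×10^7 Pa = 10.66 MPa
halite: 2199 kg/m³ × 9.8 m/s² × 940 m = 2.026×10^7 Pa = 20.26 MPa
dolomite: 2880 kg/m³ × 9.8 m/s² × 1280 m = 3.613×10^7 Pa = 36.13 MPa
Total = 12.40 + 10.66 + 20.26 + 36.13 = 79.442 MPa
Pore pressure P_p = 1140 kg/m³ × 9.8 m/s² × 3370 m = 3.765×10^7 Pa = 37.65 MPa
Effective stress σ' = σ_v − P_p = 79.44 − 37.65 = 41.793 MPa = 0.41793 kbar

0.42 kbar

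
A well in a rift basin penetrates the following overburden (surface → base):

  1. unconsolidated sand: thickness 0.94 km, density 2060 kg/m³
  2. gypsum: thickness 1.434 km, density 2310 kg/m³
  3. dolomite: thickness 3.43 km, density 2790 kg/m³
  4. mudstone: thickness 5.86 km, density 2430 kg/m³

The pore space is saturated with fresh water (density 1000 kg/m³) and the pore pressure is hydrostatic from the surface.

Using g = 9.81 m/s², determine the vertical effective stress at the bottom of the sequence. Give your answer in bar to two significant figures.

Overburden (lithostatic) stress σ_v:
unconsolidated sand: 2060 kg/m³ × 9.81 m/s² × 940 m = 1.900×10^7 Pa = 19.00 MPa
gypsum: 2310 kg/m³ × 9.81 m/s² × 1434 m = 3.250×10^7 Pa = 32.50 MPa
dolomite: 2790 kg/m³ × 9.81 m/s² × 3430 m = 9.388×10^7 Pa = 93.88 MPa
mudstone: 2430 kg/m³ × 9.81 m/s² × 5860 m = 1.397×10^8 Pa = 139.7 MPa
Total = 19.00 + 32.50 + 93.88 + 139.7 = 285.06 MPa
Pore pressure P_p = 1000 kg/m³ × 9.81 m/s² × 11664 m = 1.144×10^8 Pa = 114.4 MPa
Effective stress σ' = σ_v − P_p = 285.1 − 114.4 = 170.64 MPa = 1706.4 bar

1700 bar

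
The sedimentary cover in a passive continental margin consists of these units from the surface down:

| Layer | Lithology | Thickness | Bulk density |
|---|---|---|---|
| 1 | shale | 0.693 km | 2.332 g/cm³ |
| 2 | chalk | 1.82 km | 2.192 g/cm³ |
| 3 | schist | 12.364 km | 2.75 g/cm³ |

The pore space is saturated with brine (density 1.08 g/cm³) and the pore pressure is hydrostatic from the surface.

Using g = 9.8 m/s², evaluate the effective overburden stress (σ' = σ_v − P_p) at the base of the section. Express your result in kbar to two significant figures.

2.3 kbar

Overburden (lithostatic) stress σ_v:
shale: 2332 kg/m³ × 9.8 m/s² × 693 m = 1.584×10^7 Pa = 15.84 MPa
chalk: 2192 kg/m³ × 9.8 m/s² × 1820 m = 3.910×10^7 Pa = 39.10 MPa
schist: 2750 kg/m³ × 9.8 m/s² × 12364 m = 3.332×10^8 Pa = 333.2 MPa
Total = 15.84 + 39.10 + 333.2 = 388.14 MPa
Pore pressure P_p = 1080 kg/m³ × 9.8 m/s² × 14877 m = 1.575×10^8 Pa = 157.5 MPa
Effective stress σ' = σ_v − P_p = 388.1 − 157.5 = 230.69 MPa = 2.3069 kbar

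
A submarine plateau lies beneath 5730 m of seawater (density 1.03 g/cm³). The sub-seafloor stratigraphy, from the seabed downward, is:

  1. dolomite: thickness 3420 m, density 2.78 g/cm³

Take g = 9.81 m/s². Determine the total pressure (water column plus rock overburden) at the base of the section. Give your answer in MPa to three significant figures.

151 MPa

seawater: 1030 kg/m³ × 9.81 m/s² × 5730 m = 5.790×10^7 Pa = 57.90 MPa
dolomite: 2780 kg/m³ × 9.81 m/s² × 3420 m = 9.327×10^7 Pa = 93.27 MPa
Total = 57.90 + 93.27 = 151.17 MPa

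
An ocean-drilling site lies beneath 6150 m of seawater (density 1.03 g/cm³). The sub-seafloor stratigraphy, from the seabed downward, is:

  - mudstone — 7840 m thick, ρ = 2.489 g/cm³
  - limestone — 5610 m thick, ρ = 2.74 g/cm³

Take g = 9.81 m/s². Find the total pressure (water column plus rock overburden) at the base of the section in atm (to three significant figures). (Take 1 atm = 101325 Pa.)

seawater: 1030 kg/m³ × 9.81 m/s² × 6150 m = 6.214×10^7 Pa = 613.3 atm
mudstone: 2489 kg/m³ × 9.81 m/s² × 7840 m = 1.914×10^8 Pa = 1889 atm
limestone: 2740 kg/m³ × 9.81 m/s² × 5610 m = 1.508×10^8 Pa = 1488 atm
Total = 613.3 + 1889 + 1488 = 3990.8 atm

3990 atm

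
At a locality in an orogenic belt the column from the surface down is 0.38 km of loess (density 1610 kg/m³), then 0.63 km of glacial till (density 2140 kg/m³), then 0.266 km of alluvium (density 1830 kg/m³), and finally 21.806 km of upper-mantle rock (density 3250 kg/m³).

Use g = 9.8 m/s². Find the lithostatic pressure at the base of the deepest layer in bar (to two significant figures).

loess: 1610 kg/m³ × 9.8 m/s² × 380 m = 5.996×10^6 Pa = 59.96 bar
glacial till: 2140 kg/m³ × 9.8 m/s² × 630 m = 1.321×10^7 Pa = 132.1 bar
alluvium: 1830 kg/m³ × 9.8 m/s² × 266 m = 4.770×10^6 Pa = 47.70 bar
upper-mantle rock: 3250 kg/m³ × 9.8 m/s² × 21806 m = 6.945×10^8 Pa = 6945 bar
Total = 59.96 + 132.1 + 47.70 + 6945 = 7185.0 bar

7200 bar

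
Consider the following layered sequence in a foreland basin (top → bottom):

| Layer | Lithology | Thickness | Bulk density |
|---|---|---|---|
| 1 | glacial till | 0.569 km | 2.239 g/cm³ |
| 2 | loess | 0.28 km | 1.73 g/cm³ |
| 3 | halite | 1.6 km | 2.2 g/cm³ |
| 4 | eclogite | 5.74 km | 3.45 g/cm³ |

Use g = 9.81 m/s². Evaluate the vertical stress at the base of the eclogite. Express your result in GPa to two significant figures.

0.25 GPa

glacial till: 2239 kg/m³ × 9.81 m/s² × 569 m = 1.250×10^7 Pa = 0.01250 GPa
loess: 1730 kg/m³ × 9.81 m/s² × 280 m = 4.752×10^6 Pa = 4.752×10^-3 GPa
halite: 2200 kg/m³ × 9.81 m/s² × 1600 m = 3.453×10^7 Pa = 0.03453 GPa
eclogite: 3450 kg/m³ × 9.81 m/s² × 5740 m = 1.943×10^8 Pa = 0.1943 GPa
Total = 0.01250 + 4.752×10^-3 + 0.03453 + 0.1943 = 0.24605 GPa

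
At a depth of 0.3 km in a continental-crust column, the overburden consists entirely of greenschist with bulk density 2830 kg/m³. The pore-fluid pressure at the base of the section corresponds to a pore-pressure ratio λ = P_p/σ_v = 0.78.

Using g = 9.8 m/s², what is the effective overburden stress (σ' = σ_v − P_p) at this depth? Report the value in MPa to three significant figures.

1.83 MPa

Overburden (lithostatic) stress σ_v:
greenschist: 2830 kg/m³ × 9.8 m/s² × 300 m = 8.320×10^6 Pa = 8.320 MPa
Pore pressure P_p = λ·σ_v = 0.78 × 8.320 MPa = 6.490 MPa
Effective stress σ' = σ_v − P_p = 8.320 − 6.490 = 1.8304 MPa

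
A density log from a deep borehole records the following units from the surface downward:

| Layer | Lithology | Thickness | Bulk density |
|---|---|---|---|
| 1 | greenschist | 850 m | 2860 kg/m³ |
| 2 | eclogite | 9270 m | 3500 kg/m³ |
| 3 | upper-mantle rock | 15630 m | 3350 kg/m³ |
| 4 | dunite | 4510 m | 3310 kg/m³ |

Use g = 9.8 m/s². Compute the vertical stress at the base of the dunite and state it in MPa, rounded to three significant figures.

1000 MPa

greenschist: 2860 kg/m³ × 9.8 m/s² × 850 m = 2.382×10^7 Pa = 23.82 MPa
eclogite: 3500 kg/m³ × 9.8 m/s² × 9270 m = 3.180×10^8 Pa = 318.0 MPa
upper-mantle rock: 3350 kg/m³ × 9.8 m/s² × 15630 m = 5.131×10^8 Pa = 513.1 MPa
dunite: 3310 kg/m³ × 9.8 m/s² × 4510 m = 1.463×10^8 Pa = 146.3 MPa
Total = 23.82 + 318.0 + 513.1 + 146.3 = 1001.2 MPa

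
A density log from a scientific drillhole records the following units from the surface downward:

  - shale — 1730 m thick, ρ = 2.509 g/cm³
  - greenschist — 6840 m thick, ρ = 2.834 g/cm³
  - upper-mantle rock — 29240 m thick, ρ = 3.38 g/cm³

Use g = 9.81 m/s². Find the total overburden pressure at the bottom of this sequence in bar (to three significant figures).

12000 bar

shale: 2509 kg/m³ × 9.81 m/s² × 1730 m = 4.258×10^7 Pa = 425.8 bar
greenschist: 2834 kg/m³ × 9.81 m/s² × 6840 m = 1.902×10^8 Pa = 1902 bar
upper-mantle rock: 3380 kg/m³ × 9.81 m/s² × 29240 m = 9.695×10^8 Pa = 9695 bar
Total = 425.8 + 1902 + 9695 = 12023 bar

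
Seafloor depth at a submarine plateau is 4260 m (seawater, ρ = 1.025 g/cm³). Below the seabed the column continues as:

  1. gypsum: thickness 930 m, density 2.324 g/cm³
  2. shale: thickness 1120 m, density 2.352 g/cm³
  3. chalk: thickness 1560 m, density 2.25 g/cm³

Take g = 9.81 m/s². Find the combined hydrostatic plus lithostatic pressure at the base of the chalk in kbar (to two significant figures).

seawater: 1025 kg/m³ × 9.81 m/s² × 4260 m = 4.284×10^7 Pa = 0.4284 kbar
gypsum: 2324 kg/m³ × 9.81 m/s² × 930 m = 2.120×10^7 Pa = 0.2120 kbar
shale: 2352 kg/m³ × 9.81 m/s² × 1120 m = 2.584×10^7 Pa = 0.2584 kbar
chalk: 2250 kg/m³ × 9.81 m/s² × 1560 m = 3.443×10^7 Pa = 0.3443 kbar
Total = 0.4284 + 0.2120 + 0.2584 + 0.3443 = 1.2431 kbar

1.2 kbar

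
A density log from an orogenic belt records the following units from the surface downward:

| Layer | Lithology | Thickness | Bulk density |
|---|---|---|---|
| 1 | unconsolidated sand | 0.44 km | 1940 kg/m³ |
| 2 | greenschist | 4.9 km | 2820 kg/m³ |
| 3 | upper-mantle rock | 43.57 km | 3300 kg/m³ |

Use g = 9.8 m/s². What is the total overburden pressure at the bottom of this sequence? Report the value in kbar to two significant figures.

16 kbar

unconsolidated sand: 1940 kg/m³ × 9.8 m/s² × 440 m = 8.365×10^6 Pa = 0.08365 kbar
greenschist: 2820 kg/m³ × 9.8 m/s² × 4900 m = 1.354×10^8 Pa = 1.354 kbar
upper-mantle rock: 3300 kg/m³ × 9.8 m/s² × 43570 m = 1.409×10^9 Pa = 14.09 kbar
Total = 0.08365 + 1.354 + 14.09 = 15.528 kbar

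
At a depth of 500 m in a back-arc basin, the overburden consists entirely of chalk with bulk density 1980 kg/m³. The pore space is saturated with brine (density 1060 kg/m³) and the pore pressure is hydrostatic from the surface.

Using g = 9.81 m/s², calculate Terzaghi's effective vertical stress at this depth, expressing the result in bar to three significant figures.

45.1 bar

Overburden (lithostatic) stress σ_v:
chalk: 1980 kg/m³ × 9.81 m/s² × 500 m = 9.712×10^6 Pa = 9.712 MPa
Pore pressure P_p = 1060 kg/m³ × 9.81 m/s² × 500 m = 5.199×10^6 Pa = 5.199 MPa
Effective stress σ' = σ_v − P_p = 9.712 − 5.199 = 4.5126 MPa = 45.126 bar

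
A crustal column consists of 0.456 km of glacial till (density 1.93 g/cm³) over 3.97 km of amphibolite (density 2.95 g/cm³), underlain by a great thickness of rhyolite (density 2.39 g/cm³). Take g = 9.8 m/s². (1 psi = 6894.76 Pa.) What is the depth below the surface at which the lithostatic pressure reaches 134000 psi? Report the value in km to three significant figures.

38.6 km

Pressure at base of upper layers: 1930×9.8×456 + 2950×9.8×3970 = 1.234×10^8 Pa = 17897 psi
Remaining pressure to be supplied by rhyolite: 9.239×10^8 − 1.234×10^8 = 8.005×10^8 Pa
Additional depth in rhyolite = 8.005×10^8 Pa / (2390 kg/m³ × 9.8 m/s²) = 34177 m
Total depth = 4426 m + 34177 m = 38603 m
= 38.603 km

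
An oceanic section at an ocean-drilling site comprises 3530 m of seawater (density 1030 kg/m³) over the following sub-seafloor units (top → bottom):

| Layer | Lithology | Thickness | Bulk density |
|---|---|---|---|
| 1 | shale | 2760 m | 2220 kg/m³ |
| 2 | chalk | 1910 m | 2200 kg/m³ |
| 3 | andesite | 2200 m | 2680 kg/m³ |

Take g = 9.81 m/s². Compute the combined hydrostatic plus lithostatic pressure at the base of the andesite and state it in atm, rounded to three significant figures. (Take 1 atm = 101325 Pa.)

1920 atm

seawater: 1030 kg/m³ × 9.81 m/s² × 3530 m = 3.567×10^7 Pa = 352.0 atm
shale: 2220 kg/m³ × 9.81 m/s² × 2760 m = 6.011×10^7 Pa = 593.2 atm
chalk: 2200 kg/m³ × 9.81 m/s² × 1910 m = 4.122×10^7 Pa = 406.8 atm
andesite: 2680 kg/m³ × 9.81 m/s² × 2200 m = 5.784×10^7 Pa = 570.8 atm
Total = 352.0 + 593.2 + 406.8 + 570.8 = 1922.9 atm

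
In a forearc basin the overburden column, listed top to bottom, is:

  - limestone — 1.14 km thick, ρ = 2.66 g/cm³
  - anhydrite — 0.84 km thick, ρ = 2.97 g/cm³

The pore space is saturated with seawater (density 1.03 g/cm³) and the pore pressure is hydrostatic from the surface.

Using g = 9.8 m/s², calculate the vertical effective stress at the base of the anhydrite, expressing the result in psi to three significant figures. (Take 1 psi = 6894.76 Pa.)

4960 psi

Overburden (lithostatic) stress σ_v:
limestone: 2660 kg/m³ × 9.8 m/s² × 1140 m = 2.972×10^7 Pa = 29.72 MPa
anhydrite: 2970 kg/m³ × 9.8 m/s² × 840 m = 2.445×10^7 Pa = 24.45 MPa
Total = 29.72 + 24.45 = 54.167 MPa
Pore pressure P_p = 1030 kg/m³ × 9.8 m/s² × 1980 m = 1.999×10^7 Pa = 19.99 MPa
Effective stress σ' = σ_v − P_p = 54.17 − 19.99 = 34.180 MPa = 4957.5 psi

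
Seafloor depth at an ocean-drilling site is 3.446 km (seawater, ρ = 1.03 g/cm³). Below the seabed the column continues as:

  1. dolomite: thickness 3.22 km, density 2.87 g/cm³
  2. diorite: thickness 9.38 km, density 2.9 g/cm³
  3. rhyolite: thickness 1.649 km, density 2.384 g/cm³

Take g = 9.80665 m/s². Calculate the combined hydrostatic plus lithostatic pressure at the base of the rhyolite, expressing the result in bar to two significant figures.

seawater: 1030 kg/m³ × 9.80665 m/s² × 3446 m = 3.481×10^7 Pa = 348.1 bar
dolomite: 2870 kg/m³ × 9.80665 m/s² × 3220 m = 9.063×10^7 Pa = 906.3 bar
diorite: 2900 kg/m³ × 9.80665 m/s² × 9380 m = 2.668×10^8 Pa = 2668 bar
rhyolite: 2384 kg/m³ × 9.80665 m/s² × 1649 m = 3.855×10^7 Pa = 385.5 bar
Total = 348.1 + 906.3 + 2668 + 385.5 = 4307.5 bar

4300 bar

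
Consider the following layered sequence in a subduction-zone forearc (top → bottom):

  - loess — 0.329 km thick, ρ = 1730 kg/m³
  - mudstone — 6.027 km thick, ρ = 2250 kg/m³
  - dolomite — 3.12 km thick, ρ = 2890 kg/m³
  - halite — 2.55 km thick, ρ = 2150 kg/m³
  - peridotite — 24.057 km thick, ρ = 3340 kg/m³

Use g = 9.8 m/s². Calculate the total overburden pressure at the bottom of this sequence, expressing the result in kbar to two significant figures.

loess: 1730 kg/m³ × 9.8 m/s² × 329 m = 5.578×10^6 Pa = 0.05578 kbar
mudstone: 2250 kg/m³ × 9.8 m/s² × 6027 m = 1.329×10^8 Pa = 1.329 kbar
dolomite: 2890 kg/m³ × 9.8 m/s² × 3120 m = 8.836×10^7 Pa = 0.8836 kbar
halite: 2150 kg/m³ × 9.8 m/s² × 2550 m = 5.373×10^7 Pa = 0.5373 kbar
peridotite: 3340 kg/m³ × 9.8 m/s² × 24057 m = 7.874×10^8 Pa = 7.874 kbar
Total = 0.05578 + 1.329 + 0.8836 + 0.5373 + 7.874 = 10.680 kbar

11 kbar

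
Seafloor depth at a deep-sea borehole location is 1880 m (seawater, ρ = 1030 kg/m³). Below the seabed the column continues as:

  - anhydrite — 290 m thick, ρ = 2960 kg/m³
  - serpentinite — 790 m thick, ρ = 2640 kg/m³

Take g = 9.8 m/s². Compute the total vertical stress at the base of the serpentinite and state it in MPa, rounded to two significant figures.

48 MPa

seawater: 1030 kg/m³ × 9.8 m/s² × 1880 m = 1.898×10^7 Pa = 18.98 MPa
anhydrite: 2960 kg/m³ × 9.8 m/s² × 290 m = 8.412×10^6 Pa = 8.412 MPa
serpentinite: 2640 kg/m³ × 9.8 m/s² × 790 m = 2.044×10^7 Pa = 20.44 MPa
Total = 18.98 + 8.412 + 20.44 = 47.828 MPa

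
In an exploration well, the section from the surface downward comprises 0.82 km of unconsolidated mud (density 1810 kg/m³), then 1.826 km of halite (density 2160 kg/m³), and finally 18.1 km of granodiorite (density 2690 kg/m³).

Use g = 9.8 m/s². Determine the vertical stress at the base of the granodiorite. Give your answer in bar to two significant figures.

unconsolidated mud: 1810 kg/m³ × 9.8 m/s² × 820 m = 1.455×10^7 Pa = 145.5 bar
halite: 2160 kg/m³ × 9.8 m/s² × 1826 m = 3.865×10^7 Pa = 386.5 bar
granodiorite: 2690 kg/m³ × 9.8 m/s² × 18100 m = 4.772×10^8 Pa = 4772 bar
Total = 145.5 + 386.5 + 4772 = 5303.5 bar

5300 bar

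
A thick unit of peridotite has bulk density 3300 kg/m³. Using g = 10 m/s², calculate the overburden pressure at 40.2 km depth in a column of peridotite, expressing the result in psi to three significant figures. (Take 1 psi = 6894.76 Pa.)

192000 psi

peridotite: 3300 kg/m³ × 10 m/s² × 40200 m = 1.327×10^9 Pa = 1.924×10^5 psi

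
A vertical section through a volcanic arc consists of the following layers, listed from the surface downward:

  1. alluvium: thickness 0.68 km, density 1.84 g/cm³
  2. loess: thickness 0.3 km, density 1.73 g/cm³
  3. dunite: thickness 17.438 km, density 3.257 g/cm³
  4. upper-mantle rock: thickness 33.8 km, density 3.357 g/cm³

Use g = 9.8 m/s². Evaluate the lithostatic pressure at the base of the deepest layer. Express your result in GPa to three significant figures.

1.69 GPa

alluvium: 1840 kg/m³ × 9.8 m/s² × 680 m = 1.226×10^7 Pa = 0.01226 GPa
loess: 1730 kg/m³ × 9.8 m/s² × 300 m = 5.086×10^6 Pa = 5.086×10^-3 GPa
dunite: 3257 kg/m³ × 9.8 m/s² × 17438 m = 5.566×10^8 Pa = 0.5566 GPa
upper-mantle rock: 3357 kg/m³ × 9.8 m/s² × 33800 m = 1.112×10^9 Pa = 1.112 GPa
Total = 0.01226 + 5.086×10^-3 + 0.5566 + 1.112 = 1.6859 GPa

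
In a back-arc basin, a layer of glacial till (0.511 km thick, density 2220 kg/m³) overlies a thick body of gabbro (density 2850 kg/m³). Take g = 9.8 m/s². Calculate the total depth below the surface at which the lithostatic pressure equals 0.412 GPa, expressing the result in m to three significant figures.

Pressure at base of upper layers: 2220×9.8×511 = 1.112×10^7 Pa = 0.01112 GPa
Remaining pressure to be supplied by gabbro: 4.120×10^8 − 1.112×10^7 = 4.009×10^8 Pa
Additional depth in gabbro = 4.009×10^8 Pa / (2850 kg/m³ × 9.8 m/s²) = 14353 m
Total depth = 511 m + 14353 m = 14864 m

14900 m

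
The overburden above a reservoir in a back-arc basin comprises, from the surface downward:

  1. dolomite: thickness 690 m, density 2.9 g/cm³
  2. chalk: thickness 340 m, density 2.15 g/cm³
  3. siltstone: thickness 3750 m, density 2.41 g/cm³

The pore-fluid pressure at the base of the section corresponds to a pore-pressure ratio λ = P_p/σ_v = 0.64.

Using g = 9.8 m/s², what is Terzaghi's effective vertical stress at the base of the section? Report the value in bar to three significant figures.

415 bar

Overburden (lithostatic) stress σ_v:
dolomite: 2900 kg/m³ × 9.8 m/s² × 690 m = 1.961×10^7 Pa = 19.61 MPa
chalk: 2150 kg/m³ × 9.8 m/s² × 340 m = 7.164×10^6 Pa = 7.164 MPa
siltstone: 2410 kg/m³ × 9.8 m/s² × 3750 m = 8.857×10^7 Pa = 88.57 MPa
Total = 19.61 + 7.164 + 88.57 = 115.34 MPa
Pore pressure P_p = λ·σ_v = 0.64 × 115.3 MPa = 73.82 MPa
Effective stress σ' = σ_v − P_p = 115.3 − 73.82 = 41.523 MPa = 415.23 bar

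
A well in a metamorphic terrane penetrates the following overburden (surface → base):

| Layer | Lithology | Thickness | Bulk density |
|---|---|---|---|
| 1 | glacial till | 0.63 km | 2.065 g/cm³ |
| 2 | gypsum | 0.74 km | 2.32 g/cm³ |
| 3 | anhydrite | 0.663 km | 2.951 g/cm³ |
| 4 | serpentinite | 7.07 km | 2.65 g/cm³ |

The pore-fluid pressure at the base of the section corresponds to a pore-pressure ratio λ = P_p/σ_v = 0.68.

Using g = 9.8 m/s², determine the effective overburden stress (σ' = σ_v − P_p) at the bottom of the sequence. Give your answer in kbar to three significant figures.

Overburden (lithostatic) stress σ_v:
glacial till: 2065 kg/m³ × 9.8 m/s² × 630 m = 1.275×10^7 Pa = 12.75 MPa
gypsum: 2320 kg/m³ × 9.8 m/s² × 740 m = 1.682×10^7 Pa = 16.82 MPa
anhydrite: 2951 kg/m³ × 9.8 m/s² × 663 m = 1.917×10^7 Pa = 19.17 MPa
serpentinite: 2650 kg/m³ × 9.8 m/s² × 7070 m = 1.836×10^8 Pa = 183.6 MPa
Total = 12.75 + 16.82 + 19.17 + 183.6 = 232.36 MPa
Pore pressure P_p = λ·σ_v = 0.68 × 232.4 MPa = 158.0 MPa
Effective stress σ' = σ_v − P_p = 232.4 − 158.0 = 74.354 MPa = 0.74354 kbar

0.744 kbar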